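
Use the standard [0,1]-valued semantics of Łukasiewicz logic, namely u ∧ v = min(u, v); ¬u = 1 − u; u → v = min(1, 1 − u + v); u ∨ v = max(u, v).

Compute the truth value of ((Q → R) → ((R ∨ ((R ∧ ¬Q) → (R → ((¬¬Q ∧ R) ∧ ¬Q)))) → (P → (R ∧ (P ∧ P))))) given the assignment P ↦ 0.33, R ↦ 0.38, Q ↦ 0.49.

1.00

(Q → R): min(1, 1 − 0.49 + 0.38) = 0.89
¬Q: Łukasiewicz ¬ gives 1 − 0.49 = 0.51
(R ∧ ¬Q) = min(0.38, 0.51) = 0.38
¬Q: Łukasiewicz ¬ gives 1 − 0.49 = 0.51
¬¬Q: Łukasiewicz ¬ gives 1 − 0.51 = 0.49
(¬¬Q ∧ R) = min(0.49, 0.38) = 0.38
¬Q: Łukasiewicz ¬ gives 1 − 0.49 = 0.51
((¬¬Q ∧ R) ∧ ¬Q) = min(0.38, 0.51) = 0.38
(R → ((¬¬Q ∧ R) ∧ ¬Q)): min(1, 1 − 0.38 + 0.38) = 1
((R ∧ ¬Q) → (R → ((¬¬Q ∧ R) ∧ ¬Q))): min(1, 1 − 0.38 + 1) = 1
(R ∨ ((R ∧ ¬Q) → (R → ((¬¬Q ∧ R) ∧ ¬Q)))) = max(0.38, 1) = 1
(P ∧ P) = min(0.33, 0.33) = 0.33
(R ∧ (P ∧ P)) = min(0.38, 0.33) = 0.33
(P → (R ∧ (P ∧ P))): min(1, 1 − 0.33 + 0.33) = 1
((R ∨ ((R ∧ ¬Q) → (R → ((¬¬Q ∧ R) ∧ ¬Q)))) → (P → (R ∧ (P ∧ P)))): min(1, 1 − 1 + 1) = 1
((Q → R) → ((R ∨ ((R ∧ ¬Q) → (R → ((¬¬Q ∧ R) ∧ ¬Q)))) → (P → (R ∧ (P ∧ P))))): min(1, 1 − 0.89 + 1) = 1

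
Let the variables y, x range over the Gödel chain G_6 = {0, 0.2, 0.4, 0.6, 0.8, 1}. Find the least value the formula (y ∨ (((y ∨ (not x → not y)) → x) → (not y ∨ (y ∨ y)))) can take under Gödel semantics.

The minimum is attained at y = 0.2, x = 0.4:
  not x: Gödel ¬ of 0.4 = 0 (operand ≠ 0)
  not y: Gödel ¬ of 0.2 = 0 (operand ≠ 0)
  (not x → not y): 0 ≤ 0, so result = 1
  (y ∨ (not x → not y)) = max(0.2, 1) = 1
  ((y ∨ (not x → not y)) → x): 1 > 0.4, so result = 0.4
  not y: Gödel ¬ of 0.2 = 0 (operand ≠ 0)
  (y ∨ y) = max(0.2, 0.2) = 0.2
  (not y ∨ (y ∨ y)) = max(0, 0.2) = 0.2
  (((y ∨ (not x → not y)) → x) → (not y ∨ (y ∨ y))): 0.4 > 0.2, so result = 0.2
  (y ∨ (((y ∨ (not x → not y)) → x) → (not y ∨ (y ∨ y)))) = max(0.2, 0.2) = 0.2
Checking all 36 assignments confirms none give a value below 0.20.

0.20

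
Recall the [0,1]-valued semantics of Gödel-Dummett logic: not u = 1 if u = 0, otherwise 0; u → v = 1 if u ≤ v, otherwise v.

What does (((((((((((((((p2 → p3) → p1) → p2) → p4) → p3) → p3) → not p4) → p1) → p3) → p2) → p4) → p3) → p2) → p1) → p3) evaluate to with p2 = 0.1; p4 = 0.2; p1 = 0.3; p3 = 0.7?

0.70

(p2 → p3): 0.1 ≤ 0.7, so result = 1
((p2 → p3) → p1): 1 > 0.3, so result = 0.3
(((p2 → p3) → p1) → p2): 0.3 > 0.1, so result = 0.1
((((p2 → p3) → p1) → p2) → p4): 0.1 ≤ 0.2, so result = 1
(((((p2 → p3) → p1) → p2) → p4) → p3): 1 > 0.7, so result = 0.7
((((((p2 → p3) → p1) → p2) → p4) → p3) → p3): 0.7 ≤ 0.7, so result = 1
not p4: Gödel ¬ of 0.2 = 0 (operand ≠ 0)
(((((((p2 → p3) → p1) → p2) → p4) → p3) → p3) → not p4): 1 > 0, so result = 0
((((((((p2 → p3) → p1) → p2) → p4) → p3) → p3) → not p4) → p1): 0 ≤ 0.3, so result = 1
(((((((((p2 → p3) → p1) → p2) → p4) → p3) → p3) → not p4) → p1) → p3): 1 > 0.7, so result = 0.7
((((((((((p2 → p3) → p1) → p2) → p4) → p3) → p3) → not p4) → p1) → p3) → p2): 0.7 > 0.1, so result = 0.1
(((((((((((p2 → p3) → p1) → p2) → p4) → p3) → p3) → not p4) → p1) → p3) → p2) → p4): 0.1 ≤ 0.2, so result = 1
((((((((((((p2 → p3) → p1) → p2) → p4) → p3) → p3) → not p4) → p1) → p3) → p2) → p4) → p3): 1 > 0.7, so result = 0.7
(((((((((((((p2 → p3) → p1) → p2) → p4) → p3) → p3) → not p4) → p1) → p3) → p2) → p4) → p3) → p2): 0.7 > 0.1, so result = 0.1
((((((((((((((p2 → p3) → p1) → p2) → p4) → p3) → p3) → not p4) → p1) → p3) → p2) → p4) → p3) → p2) → p1): 0.1 ≤ 0.3, so result = 1
(((((((((((((((p2 → p3) → p1) → p2) → p4) → p3) → p3) → not p4) → p1) → p3) → p2) → p4) → p3) → p2) → p1) → p3): 1 > 0.7, so result = 0.7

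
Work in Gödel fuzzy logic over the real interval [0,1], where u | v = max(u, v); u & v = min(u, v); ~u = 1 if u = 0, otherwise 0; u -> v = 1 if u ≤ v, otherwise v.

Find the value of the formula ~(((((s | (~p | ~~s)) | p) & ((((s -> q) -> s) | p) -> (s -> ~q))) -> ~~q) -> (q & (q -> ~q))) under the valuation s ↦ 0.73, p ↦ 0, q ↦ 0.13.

~p: Gödel ¬ of 0 = 1 (operand is 0)
~s: Gödel ¬ of 0.73 = 0 (operand ≠ 0)
~~s: Gödel ¬ of 0 = 1 (operand is 0)
(~p | ~~s) = max(1, 1) = 1
(s | (~p | ~~s)) = max(0.73, 1) = 1
((s | (~p | ~~s)) | p) = max(1, 0) = 1
(s -> q): 0.73 > 0.13, so result = 0.13
((s -> q) -> s): 0.13 ≤ 0.73, so result = 1
(((s -> q) -> s) | p) = max(1, 0) = 1
~q: Gödel ¬ of 0.13 = 0 (operand ≠ 0)
(s -> ~q): 0.73 > 0, so result = 0
((((s -> q) -> s) | p) -> (s -> ~q)): 1 > 0, so result = 0
(((s | (~p | ~~s)) | p) & ((((s -> q) -> s) | p) -> (s -> ~q))) = min(1, 0) = 0
~q: Gödel ¬ of 0.13 = 0 (operand ≠ 0)
~~q: Gödel ¬ of 0 = 1 (operand is 0)
((((s | (~p | ~~s)) | p) & ((((s -> q) -> s) | p) -> (s -> ~q))) -> ~~q): 0 ≤ 1, so result = 1
~q: Gödel ¬ of 0.13 = 0 (operand ≠ 0)
(q -> ~q): 0.13 > 0, so result = 0
(q & (q -> ~q)) = min(0.13, 0) = 0
(((((s | (~p | ~~s)) | p) & ((((s -> q) -> s) | p) -> (s -> ~q))) -> ~~q) -> (q & (q -> ~q))): 1 > 0, so result = 0
~(((((s | (~p | ~~s)) | p) & ((((s -> q) -> s) | p) -> (s -> ~q))) -> ~~q) -> (q & (q -> ~q))): Gödel ¬ of 0 = 1 (operand is 0)

1.00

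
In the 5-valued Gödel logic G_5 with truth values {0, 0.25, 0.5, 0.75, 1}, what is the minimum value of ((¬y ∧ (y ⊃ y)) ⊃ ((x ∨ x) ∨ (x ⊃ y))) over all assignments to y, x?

The minimum is attained at y = 0, x = 0.25:
  ¬y: Gödel ¬ of 0 = 1 (operand is 0)
  (y ⊃ y): 0 ≤ 0, so result = 1
  (¬y ∧ (y ⊃ y)) = min(1, 1) = 1
  (x ∨ x) = max(0.25, 0.25) = 0.25
  (x ⊃ y): 0.25 > 0, so result = 0
  ((x ∨ x) ∨ (x ⊃ y)) = max(0.25, 0) = 0.25
  ((¬y ∧ (y ⊃ y)) ⊃ ((x ∨ x) ∨ (x ⊃ y))): 1 > 0.25, so result = 0.25
Checking all 25 assignments confirms none give a value below 0.25.

0.25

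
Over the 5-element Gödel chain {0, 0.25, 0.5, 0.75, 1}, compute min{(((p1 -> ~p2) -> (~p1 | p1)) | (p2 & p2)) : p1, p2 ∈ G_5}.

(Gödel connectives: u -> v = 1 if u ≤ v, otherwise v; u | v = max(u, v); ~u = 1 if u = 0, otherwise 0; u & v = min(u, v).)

The minimum is attained at p1 = 0.25, p2 = 0:
  ~p2: Gödel ¬ of 0 = 1 (operand is 0)
  (p1 -> ~p2): 0.25 ≤ 1, so result = 1
  ~p1: Gödel ¬ of 0.25 = 0 (operand ≠ 0)
  (~p1 | p1) = max(0, 0.25) = 0.25
  ((p1 -> ~p2) -> (~p1 | p1)): 1 > 0.25, so result = 0.25
  (p2 & p2) = min(0, 0) = 0
  (((p1 -> ~p2) -> (~p1 | p1)) | (p2 & p2)) = max(0.25, 0) = 0.25
Checking all 25 assignments confirms none give a value below 0.25.

0.25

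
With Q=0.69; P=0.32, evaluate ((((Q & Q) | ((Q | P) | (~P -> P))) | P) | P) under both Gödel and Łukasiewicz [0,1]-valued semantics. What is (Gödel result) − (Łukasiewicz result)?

Gödel evaluation:
  (Q & Q) = min(0.69, 0.69) = 0.69
  (Q | P) = max(0.69, 0.32) = 0.69
  ~P: Gödel ¬ of 0.32 = 0 (operand ≠ 0)
  (~P -> P): 0 ≤ 0.32, so result = 1
  ((Q | P) | (~P -> P)) = max(0.69, 1) = 1
  ((Q & Q) | ((Q | P) | (~P -> P))) = max(0.69, 1) = 1
  (((Q & Q) | ((Q | P) | (~P -> P))) | P) = max(1, 0.32) = 1
  ((((Q & Q) | ((Q | P) | (~P -> P))) | P) | P) = max(1, 0.32) = 1
  Gödel value = 1
Łukasiewicz evaluation:
  (Q & Q) = min(0.69, 0.69) = 0.69
  (Q | P) = max(0.69, 0.32) = 0.69
  ~P: Łukasiewicz ¬ gives 1 − 0.32 = 0.68
  (~P -> P): min(1, 1 − 0.68 + 0.32) = 0.64
  ((Q | P) | (~P -> P)) = max(0.69, 0.64) = 0.69
  ((Q & Q) | ((Q | P) | (~P -> P))) = max(0.69, 0.69) = 0.69
  (((Q & Q) | ((Q | P) | (~P -> P))) | P) = max(0.69, 0.32) = 0.69
  ((((Q & Q) | ((Q | P) | (~P -> P))) | P) | P) = max(0.69, 0.32) = 0.69
  Łukasiewicz value = 0.69
Difference: 1 − 0.69 = 0.31

0.31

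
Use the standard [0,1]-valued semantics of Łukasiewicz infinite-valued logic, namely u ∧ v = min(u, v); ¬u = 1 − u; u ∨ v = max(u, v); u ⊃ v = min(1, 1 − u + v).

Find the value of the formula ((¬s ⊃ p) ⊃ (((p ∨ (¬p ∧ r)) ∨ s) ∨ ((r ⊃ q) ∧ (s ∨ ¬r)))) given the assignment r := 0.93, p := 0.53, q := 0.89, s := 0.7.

¬s: Łukasiewicz ¬ gives 1 − 0.7 = 0.3
(¬s ⊃ p): min(1, 1 − 0.3 + 0.53) = 1
¬p: Łukasiewicz ¬ gives 1 − 0.53 = 0.47
(¬p ∧ r) = min(0.47, 0.93) = 0.47
(p ∨ (¬p ∧ r)) = max(0.53, 0.47) = 0.53
((p ∨ (¬p ∧ r)) ∨ s) = max(0.53, 0.7) = 0.7
(r ⊃ q): min(1, 1 − 0.93 + 0.89) = 0.96
¬r: Łukasiewicz ¬ gives 1 − 0.93 = 0.07
(s ∨ ¬r) = max(0.7, 0.07) = 0.7
((r ⊃ q) ∧ (s ∨ ¬r)) = min(0.96, 0.7) = 0.7
(((p ∨ (¬p ∧ r)) ∨ s) ∨ ((r ⊃ q) ∧ (s ∨ ¬r))) = max(0.7, 0.7) = 0.7
((¬s ⊃ p) ⊃ (((p ∨ (¬p ∧ r)) ∨ s) ∨ ((r ⊃ q) ∧ (s ∨ ¬r)))): min(1, 1 − 1 + 0.7) = 0.7

0.70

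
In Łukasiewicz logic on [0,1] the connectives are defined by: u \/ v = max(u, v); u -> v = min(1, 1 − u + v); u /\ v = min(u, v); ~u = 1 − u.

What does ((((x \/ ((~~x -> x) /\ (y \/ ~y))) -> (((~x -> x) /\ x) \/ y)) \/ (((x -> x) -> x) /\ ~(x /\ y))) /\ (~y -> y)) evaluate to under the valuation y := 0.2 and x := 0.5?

0.40

~x: Łukasiewicz ¬ gives 1 − 0.5 = 0.5
~~x: Łukasiewicz ¬ gives 1 − 0.5 = 0.5
(~~x -> x): min(1, 1 − 0.5 + 0.5) = 1
~y: Łukasiewicz ¬ gives 1 − 0.2 = 0.8
(y \/ ~y) = max(0.2, 0.8) = 0.8
((~~x -> x) /\ (y \/ ~y)) = min(1, 0.8) = 0.8
(x \/ ((~~x -> x) /\ (y \/ ~y))) = max(0.5, 0.8) = 0.8
~x: Łukasiewicz ¬ gives 1 − 0.5 = 0.5
(~x -> x): min(1, 1 − 0.5 + 0.5) = 1
((~x -> x) /\ x) = min(1, 0.5) = 0.5
(((~x -> x) /\ x) \/ y) = max(0.5, 0.2) = 0.5
((x \/ ((~~x -> x) /\ (y \/ ~y))) -> (((~x -> x) /\ x) \/ y)): min(1, 1 − 0.8 + 0.5) = 0.7
(x -> x): min(1, 1 − 0.5 + 0.5) = 1
((x -> x) -> x): min(1, 1 − 1 + 0.5) = 0.5
(x /\ y) = min(0.5, 0.2) = 0.2
~(x /\ y): Łukasiewicz ¬ gives 1 − 0.2 = 0.8
(((x -> x) -> x) /\ ~(x /\ y)) = min(0.5, 0.8) = 0.5
(((x \/ ((~~x -> x) /\ (y \/ ~y))) -> (((~x -> x) /\ x) \/ y)) \/ (((x -> x) -> x) /\ ~(x /\ y))) = max(0.7, 0.5) = 0.7
~y: Łukasiewicz ¬ gives 1 − 0.2 = 0.8
(~y -> y): min(1, 1 − 0.8 + 0.2) = 0.4
((((x \/ ((~~x -> x) /\ (y \/ ~y))) -> (((~x -> x) /\ x) \/ y)) \/ (((x -> x) -> x) /\ ~(x /\ y))) /\ (~y -> y)) = min(0.7, 0.4) = 0.4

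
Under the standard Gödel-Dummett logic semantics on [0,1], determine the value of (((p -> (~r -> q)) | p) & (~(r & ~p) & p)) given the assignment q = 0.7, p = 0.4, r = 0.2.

0.40

~r: Gödel ¬ of 0.2 = 0 (operand ≠ 0)
(~r -> q): 0 ≤ 0.7, so result = 1
(p -> (~r -> q)): 0.4 ≤ 1, so result = 1
((p -> (~r -> q)) | p) = max(1, 0.4) = 1
~p: Gödel ¬ of 0.4 = 0 (operand ≠ 0)
(r & ~p) = min(0.2, 0) = 0
~(r & ~p): Gödel ¬ of 0 = 1 (operand is 0)
(~(r & ~p) & p) = min(1, 0.4) = 0.4
(((p -> (~r -> q)) | p) & (~(r & ~p) & p)) = min(1, 0.4) = 0.4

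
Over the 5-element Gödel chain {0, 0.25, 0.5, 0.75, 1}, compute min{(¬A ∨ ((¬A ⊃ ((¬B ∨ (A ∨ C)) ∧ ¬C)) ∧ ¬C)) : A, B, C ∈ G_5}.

The minimum is attained at A = 0.25, B = 0, C = 0.25:
  ¬A: Gödel ¬ of 0.25 = 0 (operand ≠ 0)
  ¬A: Gödel ¬ of 0.25 = 0 (operand ≠ 0)
  ¬B: Gödel ¬ of 0 = 1 (operand is 0)
  (A ∨ C) = max(0.25, 0.25) = 0.25
  (¬B ∨ (A ∨ C)) = max(1, 0.25) = 1
  ¬C: Gödel ¬ of 0.25 = 0 (operand ≠ 0)
  ((¬B ∨ (A ∨ C)) ∧ ¬C) = min(1, 0) = 0
  (¬A ⊃ ((¬B ∨ (A ∨ C)) ∧ ¬C)): 0 ≤ 0, so result = 1
  ¬C: Gödel ¬ of 0.25 = 0 (operand ≠ 0)
  ((¬A ⊃ ((¬B ∨ (A ∨ C)) ∧ ¬C)) ∧ ¬C) = min(1, 0) = 0
  (¬A ∨ ((¬A ⊃ ((¬B ∨ (A ∨ C)) ∧ ¬C)) ∧ ¬C)) = max(0, 0) = 0
Checking all 125 assignments confirms none give a value below 0.00.

0.00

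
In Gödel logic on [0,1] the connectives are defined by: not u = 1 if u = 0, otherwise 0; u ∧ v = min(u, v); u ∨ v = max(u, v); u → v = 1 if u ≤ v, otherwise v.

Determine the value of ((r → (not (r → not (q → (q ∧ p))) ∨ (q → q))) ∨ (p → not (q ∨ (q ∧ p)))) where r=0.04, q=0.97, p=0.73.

(q ∧ p) = min(0.97, 0.73) = 0.73
(q → (q ∧ p)): 0.97 > 0.73, so result = 0.73
not (q → (q ∧ p)): Gödel ¬ of 0.73 = 0 (operand ≠ 0)
(r → not (q → (q ∧ p))): 0.04 > 0, so result = 0
not (r → not (q → (q ∧ p))): Gödel ¬ of 0 = 1 (operand is 0)
(q → q): 0.97 ≤ 0.97, so result = 1
(not (r → not (q → (q ∧ p))) ∨ (q → q)) = max(1, 1) = 1
(r → (not (r → not (q → (q ∧ p))) ∨ (q → q))): 0.04 ≤ 1, so result = 1
(q ∧ p) = min(0.97, 0.73) = 0.73
(q ∨ (q ∧ p)) = max(0.97, 0.73) = 0.97
not (q ∨ (q ∧ p)): Gödel ¬ of 0.97 = 0 (operand ≠ 0)
(p → not (q ∨ (q ∧ p))): 0.73 > 0, so result = 0
((r → (not (r → not (q → (q ∧ p))) ∨ (q → q))) ∨ (p → not (q ∨ (q ∧ p)))) = max(1, 0) = 1

1.00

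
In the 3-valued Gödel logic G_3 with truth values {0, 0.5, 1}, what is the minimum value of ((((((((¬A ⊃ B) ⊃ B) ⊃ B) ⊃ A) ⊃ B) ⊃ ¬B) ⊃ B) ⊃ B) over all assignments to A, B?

0.50

The minimum is attained at A = 0, B = 0.5:
  ¬A: Gödel ¬ of 0 = 1 (operand is 0)
  (¬A ⊃ B): 1 > 0.5, so result = 0.5
  ((¬A ⊃ B) ⊃ B): 0.5 ≤ 0.5, so result = 1
  (((¬A ⊃ B) ⊃ B) ⊃ B): 1 > 0.5, so result = 0.5
  ((((¬A ⊃ B) ⊃ B) ⊃ B) ⊃ A): 0.5 > 0, so result = 0
  (((((¬A ⊃ B) ⊃ B) ⊃ B) ⊃ A) ⊃ B): 0 ≤ 0.5, so result = 1
  ¬B: Gödel ¬ of 0.5 = 0 (operand ≠ 0)
  ((((((¬A ⊃ B) ⊃ B) ⊃ B) ⊃ A) ⊃ B) ⊃ ¬B): 1 > 0, so result = 0
  (((((((¬A ⊃ B) ⊃ B) ⊃ B) ⊃ A) ⊃ B) ⊃ ¬B) ⊃ B): 0 ≤ 0.5, so result = 1
  ((((((((¬A ⊃ B) ⊃ B) ⊃ B) ⊃ A) ⊃ B) ⊃ ¬B) ⊃ B) ⊃ B): 1 > 0.5, so result = 0.5
Checking all 9 assignments confirms none give a value below 0.50.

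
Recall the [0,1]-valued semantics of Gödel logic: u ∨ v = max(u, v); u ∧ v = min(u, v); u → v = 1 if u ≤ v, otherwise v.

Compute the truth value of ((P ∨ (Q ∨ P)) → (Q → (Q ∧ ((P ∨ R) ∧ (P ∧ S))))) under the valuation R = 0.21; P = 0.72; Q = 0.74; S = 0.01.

(Q ∨ P) = max(0.74, 0.72) = 0.74
(P ∨ (Q ∨ P)) = max(0.72, 0.74) = 0.74
(P ∨ R) = max(0.72, 0.21) = 0.72
(P ∧ S) = min(0.72, 0.01) = 0.01
((P ∨ R) ∧ (P ∧ S)) = min(0.72, 0.01) = 0.01
(Q ∧ ((P ∨ R) ∧ (P ∧ S))) = min(0.74, 0.01) = 0.01
(Q → (Q ∧ ((P ∨ R) ∧ (P ∧ S)))): 0.74 > 0.01, so result = 0.01
((P ∨ (Q ∨ P)) → (Q → (Q ∧ ((P ∨ R) ∧ (P ∧ S))))): 0.74 > 0.01, so result = 0.01

0.01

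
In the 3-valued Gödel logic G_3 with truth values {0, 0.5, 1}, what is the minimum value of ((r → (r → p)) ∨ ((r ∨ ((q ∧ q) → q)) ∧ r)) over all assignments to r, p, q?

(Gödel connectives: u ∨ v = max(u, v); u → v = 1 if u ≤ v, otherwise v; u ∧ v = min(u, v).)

The minimum is attained at r = 0.5, p = 0, q = 0:
  (r → p): 0.5 > 0, so result = 0
  (r → (r → p)): 0.5 > 0, so result = 0
  (q ∧ q) = min(0, 0) = 0
  ((q ∧ q) → q): 0 ≤ 0, so result = 1
  (r ∨ ((q ∧ q) → q)) = max(0.5, 1) = 1
  ((r ∨ ((q ∧ q) → q)) ∧ r) = min(1, 0.5) = 0.5
  ((r → (r → p)) ∨ ((r ∨ ((q ∧ q) → q)) ∧ r)) = max(0, 0.5) = 0.5
Checking all 27 assignments confirms none give a value below 0.50.

0.50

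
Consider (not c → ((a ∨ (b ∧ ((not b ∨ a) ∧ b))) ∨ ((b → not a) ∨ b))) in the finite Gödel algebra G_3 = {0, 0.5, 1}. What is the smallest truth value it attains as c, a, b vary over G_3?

The minimum is attained at c = 0, a = 0.5, b = 0.5:
  not c: Gödel ¬ of 0 = 1 (operand is 0)
  not b: Gödel ¬ of 0.5 = 0 (operand ≠ 0)
  (not b ∨ a) = max(0, 0.5) = 0.5
  ((not b ∨ a) ∧ b) = min(0.5, 0.5) = 0.5
  (b ∧ ((not b ∨ a) ∧ b)) = min(0.5, 0.5) = 0.5
  (a ∨ (b ∧ ((not b ∨ a) ∧ b))) = max(0.5, 0.5) = 0.5
  not a: Gödel ¬ of 0.5 = 0 (operand ≠ 0)
  (b → not a): 0.5 > 0, so result = 0
  ((b → not a) ∨ b) = max(0, 0.5) = 0.5
  ((a ∨ (b ∧ ((not b ∨ a) ∧ b))) ∨ ((b → not a) ∨ b)) = max(0.5, 0.5) = 0.5
  (not c → ((a ∨ (b ∧ ((not b ∨ a) ∧ b))) ∨ ((b → not a) ∨ b))): 1 > 0.5, so result = 0.5
Checking all 27 assignments confirms none give a value below 0.50.

0.50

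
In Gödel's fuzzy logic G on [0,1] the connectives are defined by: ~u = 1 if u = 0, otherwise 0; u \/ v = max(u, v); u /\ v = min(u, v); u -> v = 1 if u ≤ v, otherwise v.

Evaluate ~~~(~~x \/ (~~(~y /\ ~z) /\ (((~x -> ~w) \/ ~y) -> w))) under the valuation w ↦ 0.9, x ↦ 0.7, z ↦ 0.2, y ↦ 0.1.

~x: Gödel ¬ of 0.7 = 0 (operand ≠ 0)
~~x: Gödel ¬ of 0 = 1 (operand is 0)
~y: Gödel ¬ of 0.1 = 0 (operand ≠ 0)
~z: Gödel ¬ of 0.2 = 0 (operand ≠ 0)
(~y /\ ~z) = min(0, 0) = 0
~(~y /\ ~z): Gödel ¬ of 0 = 1 (operand is 0)
~~(~y /\ ~z): Gödel ¬ of 1 = 0 (operand ≠ 0)
~x: Gödel ¬ of 0.7 = 0 (operand ≠ 0)
~w: Gödel ¬ of 0.9 = 0 (operand ≠ 0)
(~x -> ~w): 0 ≤ 0, so result = 1
~y: Gödel ¬ of 0.1 = 0 (operand ≠ 0)
((~x -> ~w) \/ ~y) = max(1, 0) = 1
(((~x -> ~w) \/ ~y) -> w): 1 > 0.9, so result = 0.9
(~~(~y /\ ~z) /\ (((~x -> ~w) \/ ~y) -> w)) = min(0, 0.9) = 0
(~~x \/ (~~(~y /\ ~z) /\ (((~x -> ~w) \/ ~y) -> w))) = max(1, 0) = 1
~(~~x \/ (~~(~y /\ ~z) /\ (((~x -> ~w) \/ ~y) -> w))): Gödel ¬ of 1 = 0 (operand ≠ 0)
~~(~~x \/ (~~(~y /\ ~z) /\ (((~x -> ~w) \/ ~y) -> w))): Gödel ¬ of 0 = 1 (operand is 0)
~~~(~~x \/ (~~(~y /\ ~z) /\ (((~x -> ~w) \/ ~y) -> w))): Gödel ¬ of 1 = 0 (operand ≠ 0)

0.00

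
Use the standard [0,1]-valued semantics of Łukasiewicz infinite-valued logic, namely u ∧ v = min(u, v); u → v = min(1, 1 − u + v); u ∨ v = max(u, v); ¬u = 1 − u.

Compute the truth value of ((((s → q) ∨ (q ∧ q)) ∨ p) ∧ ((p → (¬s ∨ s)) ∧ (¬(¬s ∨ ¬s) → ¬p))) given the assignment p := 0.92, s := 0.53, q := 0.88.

0.55

(s → q): min(1, 1 − 0.53 + 0.88) = 1
(q ∧ q) = min(0.88, 0.88) = 0.88
((s → q) ∨ (q ∧ q)) = max(1, 0.88) = 1
(((s → q) ∨ (q ∧ q)) ∨ p) = max(1, 0.92) = 1
¬s: Łukasiewicz ¬ gives 1 − 0.53 = 0.47
(¬s ∨ s) = max(0.47, 0.53) = 0.53
(p → (¬s ∨ s)): min(1, 1 − 0.92 + 0.53) = 0.61
¬s: Łukasiewicz ¬ gives 1 − 0.53 = 0.47
¬s: Łukasiewicz ¬ gives 1 − 0.53 = 0.47
(¬s ∨ ¬s) = max(0.47, 0.47) = 0.47
¬(¬s ∨ ¬s): Łukasiewicz ¬ gives 1 − 0.47 = 0.53
¬p: Łukasiewicz ¬ gives 1 − 0.92 = 0.08
(¬(¬s ∨ ¬s) → ¬p): min(1, 1 − 0.53 + 0.08) = 0.55
((p → (¬s ∨ s)) ∧ (¬(¬s ∨ ¬s) → ¬p)) = min(0.61, 0.55) = 0.55
((((s → q) ∨ (q ∧ q)) ∨ p) ∧ ((p → (¬s ∨ s)) ∧ (¬(¬s ∨ ¬s) → ¬p))) = min(1, 0.55) = 0.55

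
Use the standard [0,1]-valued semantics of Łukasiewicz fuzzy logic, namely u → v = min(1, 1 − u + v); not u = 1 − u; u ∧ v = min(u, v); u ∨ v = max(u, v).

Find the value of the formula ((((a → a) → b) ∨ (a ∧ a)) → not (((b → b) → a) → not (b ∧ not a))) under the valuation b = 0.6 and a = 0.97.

0.03

(a → a): min(1, 1 − 0.97 + 0.97) = 1
((a → a) → b): min(1, 1 − 1 + 0.6) = 0.6
(a ∧ a) = min(0.97, 0.97) = 0.97
(((a → a) → b) ∨ (a ∧ a)) = max(0.6, 0.97) = 0.97
(b → b): min(1, 1 − 0.6 + 0.6) = 1
((b → b) → a): min(1, 1 − 1 + 0.97) = 0.97
not a: Łukasiewicz ¬ gives 1 − 0.97 = 0.03
(b ∧ not a) = min(0.6, 0.03) = 0.03
not (b ∧ not a): Łukasiewicz ¬ gives 1 − 0.03 = 0.97
(((b → b) → a) → not (b ∧ not a)): min(1, 1 − 0.97 + 0.97) = 1
not (((b → b) → a) → not (b ∧ not a)): Łukasiewicz ¬ gives 1 − 1 = 0
((((a → a) → b) ∨ (a ∧ a)) → not (((b → b) → a) → not (b ∧ not a))): min(1, 1 − 0.97 + 0) = 0.03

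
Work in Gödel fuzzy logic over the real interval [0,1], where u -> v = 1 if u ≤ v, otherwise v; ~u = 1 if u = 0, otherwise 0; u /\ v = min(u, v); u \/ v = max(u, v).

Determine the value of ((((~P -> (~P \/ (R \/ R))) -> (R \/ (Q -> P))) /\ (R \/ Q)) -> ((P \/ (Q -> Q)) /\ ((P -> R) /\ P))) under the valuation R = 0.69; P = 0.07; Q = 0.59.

~P: Gödel ¬ of 0.07 = 0 (operand ≠ 0)
~P: Gödel ¬ of 0.07 = 0 (operand ≠ 0)
(R \/ R) = max(0.69, 0.69) = 0.69
(~P \/ (R \/ R)) = max(0, 0.69) = 0.69
(~P -> (~P \/ (R \/ R))): 0 ≤ 0.69, so result = 1
(Q -> P): 0.59 > 0.07, so result = 0.07
(R \/ (Q -> P)) = max(0.69, 0.07) = 0.69
((~P -> (~P \/ (R \/ R))) -> (R \/ (Q -> P))): 1 > 0.69, so result = 0.69
(R \/ Q) = max(0.69, 0.59) = 0.69
(((~P -> (~P \/ (R \/ R))) -> (R \/ (Q -> P))) /\ (R \/ Q)) = min(0.69, 0.69) = 0.69
(Q -> Q): 0.59 ≤ 0.59, so result = 1
(P \/ (Q -> Q)) = max(0.07, 1) = 1
(P -> R): 0.07 ≤ 0.69, so result = 1
((P -> R) /\ P) = min(1, 0.07) = 0.07
((P \/ (Q -> Q)) /\ ((P -> R) /\ P)) = min(1, 0.07) = 0.07
((((~P -> (~P \/ (R \/ R))) -> (R \/ (Q -> P))) /\ (R \/ Q)) -> ((P \/ (Q -> Q)) /\ ((P -> R) /\ P))): 0.69 > 0.07, so result = 0.07

0.07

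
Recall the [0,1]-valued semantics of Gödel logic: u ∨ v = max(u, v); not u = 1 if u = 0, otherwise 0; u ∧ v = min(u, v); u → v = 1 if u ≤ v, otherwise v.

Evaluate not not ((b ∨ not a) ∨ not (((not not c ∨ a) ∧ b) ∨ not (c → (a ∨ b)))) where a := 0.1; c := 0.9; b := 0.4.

not a: Gödel ¬ of 0.1 = 0 (operand ≠ 0)
(b ∨ not a) = max(0.4, 0) = 0.4
not c: Gödel ¬ of 0.9 = 0 (operand ≠ 0)
not not c: Gödel ¬ of 0 = 1 (operand is 0)
(not not c ∨ a) = max(1, 0.1) = 1
((not not c ∨ a) ∧ b) = min(1, 0.4) = 0.4
(a ∨ b) = max(0.1, 0.4) = 0.4
(c → (a ∨ b)): 0.9 > 0.4, so result = 0.4
not (c → (a ∨ b)): Gödel ¬ of 0.4 = 0 (operand ≠ 0)
(((not not c ∨ a) ∧ b) ∨ not (c → (a ∨ b))) = max(0.4, 0) = 0.4
not (((not not c ∨ a) ∧ b) ∨ not (c → (a ∨ b))): Gödel ¬ of 0.4 = 0 (operand ≠ 0)
((b ∨ not a) ∨ not (((not not c ∨ a) ∧ b) ∨ not (c → (a ∨ b)))) = max(0.4, 0) = 0.4
not ((b ∨ not a) ∨ not (((not not c ∨ a) ∧ b) ∨ not (c → (a ∨ b)))): Gödel ¬ of 0.4 = 0 (operand ≠ 0)
not not ((b ∨ not a) ∨ not (((not not c ∨ a) ∧ b) ∨ not (c → (a ∨ b)))): Gödel ¬ of 0 = 1 (operand is 0)

1.00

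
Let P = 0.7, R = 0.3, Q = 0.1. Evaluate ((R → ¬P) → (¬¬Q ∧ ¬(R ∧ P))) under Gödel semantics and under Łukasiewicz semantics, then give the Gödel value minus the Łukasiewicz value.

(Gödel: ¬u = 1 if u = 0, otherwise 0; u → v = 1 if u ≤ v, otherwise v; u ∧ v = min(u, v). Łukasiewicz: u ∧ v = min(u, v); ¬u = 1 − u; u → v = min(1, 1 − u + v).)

Gödel evaluation:
  ¬P: Gödel ¬ of 0.7 = 0 (operand ≠ 0)
  (R → ¬P): 0.3 > 0, so result = 0
  ¬Q: Gödel ¬ of 0.1 = 0 (operand ≠ 0)
  ¬¬Q: Gödel ¬ of 0 = 1 (operand is 0)
  (R ∧ P) = min(0.3, 0.7) = 0.3
  ¬(R ∧ P): Gödel ¬ of 0.3 = 0 (operand ≠ 0)
  (¬¬Q ∧ ¬(R ∧ P)) = min(1, 0) = 0
  ((R → ¬P) → (¬¬Q ∧ ¬(R ∧ P))): 0 ≤ 0, so result = 1
  Gödel value = 1
Łukasiewicz evaluation:
  ¬P: Łukasiewicz ¬ gives 1 − 0.7 = 0.3
  (R → ¬P): min(1, 1 − 0.3 + 0.3) = 1
  ¬Q: Łukasiewicz ¬ gives 1 − 0.1 = 0.9
  ¬¬Q: Łukasiewicz ¬ gives 1 − 0.9 = 0.1
  (R ∧ P) = min(0.3, 0.7) = 0.3
  ¬(R ∧ P): Łukasiewicz ¬ gives 1 − 0.3 = 0.7
  (¬¬Q ∧ ¬(R ∧ P)) = min(0.1, 0.7) = 0.1
  ((R → ¬P) → (¬¬Q ∧ ¬(R ∧ P))): min(1, 1 − 1 + 0.1) = 0.1
  Łukasiewicz value = 0.1
Difference: 1 − 0.1 = 0.90

0.90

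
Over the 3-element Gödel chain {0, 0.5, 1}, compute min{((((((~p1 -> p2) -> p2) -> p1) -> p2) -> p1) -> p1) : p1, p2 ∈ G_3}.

0.50

The minimum is attained at p1 = 0.5, p2 = 0:
  ~p1: Gödel ¬ of 0.5 = 0 (operand ≠ 0)
  (~p1 -> p2): 0 ≤ 0, so result = 1
  ((~p1 -> p2) -> p2): 1 > 0, so result = 0
  (((~p1 -> p2) -> p2) -> p1): 0 ≤ 0.5, so result = 1
  ((((~p1 -> p2) -> p2) -> p1) -> p2): 1 > 0, so result = 0
  (((((~p1 -> p2) -> p2) -> p1) -> p2) -> p1): 0 ≤ 0.5, so result = 1
  ((((((~p1 -> p2) -> p2) -> p1) -> p2) -> p1) -> p1): 1 > 0.5, so result = 0.5
Checking all 9 assignments confirms none give a value below 0.50.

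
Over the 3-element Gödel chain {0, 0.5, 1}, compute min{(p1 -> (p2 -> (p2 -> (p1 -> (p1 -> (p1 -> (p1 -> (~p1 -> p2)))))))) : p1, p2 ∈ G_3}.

1.00

Every assignment gives 1. For instance at p1 = 0, p2 = 0:
  ~p1: Gödel ¬ of 0 = 1 (operand is 0)
  (~p1 -> p2): 1 > 0, so result = 0
  (p1 -> (~p1 -> p2)): 0 ≤ 0, so result = 1
  (p1 -> (p1 -> (~p1 -> p2))): 0 ≤ 1, so result = 1
  (p1 -> (p1 -> (p1 -> (~p1 -> p2)))): 0 ≤ 1, so result = 1
  (p1 -> (p1 -> (p1 -> (p1 -> (~p1 -> p2))))): 0 ≤ 1, so result = 1
  (p2 -> (p1 -> (p1 -> (p1 -> (p1 -> (~p1 -> p2)))))): 0 ≤ 1, so result = 1
  (p2 -> (p2 -> (p1 -> (p1 -> (p1 -> (p1 -> (~p1 -> p2))))))): 0 ≤ 1, so result = 1
  (p1 -> (p2 -> (p2 -> (p1 -> (p1 -> (p1 -> (p1 -> (~p1 -> p2)))))))): 0 ≤ 1, so result = 1
All 9 assignments give value 1 — the formula is a G_3-tautology.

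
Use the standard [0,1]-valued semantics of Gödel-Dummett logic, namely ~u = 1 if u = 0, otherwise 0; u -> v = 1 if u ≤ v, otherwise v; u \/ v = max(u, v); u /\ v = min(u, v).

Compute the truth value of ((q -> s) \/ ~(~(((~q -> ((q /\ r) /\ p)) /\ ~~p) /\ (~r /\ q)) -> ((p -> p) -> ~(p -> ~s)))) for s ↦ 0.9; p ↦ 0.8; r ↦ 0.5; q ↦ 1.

0.90

(q -> s): 1 > 0.9, so result = 0.9
~q: Gödel ¬ of 1 = 0 (operand ≠ 0)
(q /\ r) = min(1, 0.5) = 0.5
((q /\ r) /\ p) = min(0.5, 0.8) = 0.5
(~q -> ((q /\ r) /\ p)): 0 ≤ 0.5, so result = 1
~p: Gödel ¬ of 0.8 = 0 (operand ≠ 0)
~~p: Gödel ¬ of 0 = 1 (operand is 0)
((~q -> ((q /\ r) /\ p)) /\ ~~p) = min(1, 1) = 1
~r: Gödel ¬ of 0.5 = 0 (operand ≠ 0)
(~r /\ q) = min(0, 1) = 0
(((~q -> ((q /\ r) /\ p)) /\ ~~p) /\ (~r /\ q)) = min(1, 0) = 0
~(((~q -> ((q /\ r) /\ p)) /\ ~~p) /\ (~r /\ q)): Gödel ¬ of 0 = 1 (operand is 0)
(p -> p): 0.8 ≤ 0.8, so result = 1
~s: Gödel ¬ of 0.9 = 0 (operand ≠ 0)
(p -> ~s): 0.8 > 0, so result = 0
~(p -> ~s): Gödel ¬ of 0 = 1 (operand is 0)
((p -> p) -> ~(p -> ~s)): 1 ≤ 1, so result = 1
(~(((~q -> ((q /\ r) /\ p)) /\ ~~p) /\ (~r /\ q)) -> ((p -> p) -> ~(p -> ~s))): 1 ≤ 1, so result = 1
~(~(((~q -> ((q /\ r) /\ p)) /\ ~~p) /\ (~r /\ q)) -> ((p -> p) -> ~(p -> ~s))): Gödel ¬ of 1 = 0 (operand ≠ 0)
((q -> s) \/ ~(~(((~q -> ((q /\ r) /\ p)) /\ ~~p) /\ (~r /\ q)) -> ((p -> p) -> ~(p -> ~s)))) = max(0.9, 0) = 0.9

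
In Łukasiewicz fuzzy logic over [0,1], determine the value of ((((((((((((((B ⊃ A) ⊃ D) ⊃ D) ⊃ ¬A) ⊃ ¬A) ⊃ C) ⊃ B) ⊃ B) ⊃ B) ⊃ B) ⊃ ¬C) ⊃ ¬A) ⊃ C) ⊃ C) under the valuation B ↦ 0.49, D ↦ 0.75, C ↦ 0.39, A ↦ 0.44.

0.56

(B ⊃ A): min(1, 1 − 0.49 + 0.44) = 0.95
((B ⊃ A) ⊃ D): min(1, 1 − 0.95 + 0.75) = 0.8
(((B ⊃ A) ⊃ D) ⊃ D): min(1, 1 − 0.8 + 0.75) = 0.95
¬A: Łukasiewicz ¬ gives 1 − 0.44 = 0.56
((((B ⊃ A) ⊃ D) ⊃ D) ⊃ ¬A): min(1, 1 − 0.95 + 0.56) = 0.61
¬A: Łukasiewicz ¬ gives 1 − 0.44 = 0.56
(((((B ⊃ A) ⊃ D) ⊃ D) ⊃ ¬A) ⊃ ¬A): min(1, 1 − 0.61 + 0.56) = 0.95
((((((B ⊃ A) ⊃ D) ⊃ D) ⊃ ¬A) ⊃ ¬A) ⊃ C): min(1, 1 − 0.95 + 0.39) = 0.44
(((((((B ⊃ A) ⊃ D) ⊃ D) ⊃ ¬A) ⊃ ¬A) ⊃ C) ⊃ B): min(1, 1 − 0.44 + 0.49) = 1
((((((((B ⊃ A) ⊃ D) ⊃ D) ⊃ ¬A) ⊃ ¬A) ⊃ C) ⊃ B) ⊃ B): min(1, 1 − 1 + 0.49) = 0.49
(((((((((B ⊃ A) ⊃ D) ⊃ D) ⊃ ¬A) ⊃ ¬A) ⊃ C) ⊃ B) ⊃ B) ⊃ B): min(1, 1 − 0.49 + 0.49) = 1
((((((((((B ⊃ A) ⊃ D) ⊃ D) ⊃ ¬A) ⊃ ¬A) ⊃ C) ⊃ B) ⊃ B) ⊃ B) ⊃ B): min(1, 1 − 1 + 0.49) = 0.49
¬C: Łukasiewicz ¬ gives 1 − 0.39 = 0.61
(((((((((((B ⊃ A) ⊃ D) ⊃ D) ⊃ ¬A) ⊃ ¬A) ⊃ C) ⊃ B) ⊃ B) ⊃ B) ⊃ B) ⊃ ¬C): min(1, 1 − 0.49 + 0.61) = 1
¬A: Łukasiewicz ¬ gives 1 − 0.44 = 0.56
((((((((((((B ⊃ A) ⊃ D) ⊃ D) ⊃ ¬A) ⊃ ¬A) ⊃ C) ⊃ B) ⊃ B) ⊃ B) ⊃ B) ⊃ ¬C) ⊃ ¬A): min(1, 1 − 1 + 0.56) = 0.56
(((((((((((((B ⊃ A) ⊃ D) ⊃ D) ⊃ ¬A) ⊃ ¬A) ⊃ C) ⊃ B) ⊃ B) ⊃ B) ⊃ B) ⊃ ¬C) ⊃ ¬A) ⊃ C): min(1, 1 − 0.56 + 0.39) = 0.83
((((((((((((((B ⊃ A) ⊃ D) ⊃ D) ⊃ ¬A) ⊃ ¬A) ⊃ C) ⊃ B) ⊃ B) ⊃ B) ⊃ B) ⊃ ¬C) ⊃ ¬A) ⊃ C) ⊃ C): min(1, 1 − 0.83 + 0.39) = 0.56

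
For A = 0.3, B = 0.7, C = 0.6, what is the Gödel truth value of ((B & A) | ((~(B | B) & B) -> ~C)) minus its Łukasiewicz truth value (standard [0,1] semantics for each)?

Gödel evaluation:
  (B & A) = min(0.7, 0.3) = 0.3
  (B | B) = max(0.7, 0.7) = 0.7
  ~(B | B): Gödel ¬ of 0.7 = 0 (operand ≠ 0)
  (~(B | B) & B) = min(0, 0.7) = 0
  ~C: Gödel ¬ of 0.6 = 0 (operand ≠ 0)
  ((~(B | B) & B) -> ~C): 0 ≤ 0, so result = 1
  ((B & A) | ((~(B | B) & B) -> ~C)) = max(0.3, 1) = 1
  Gödel value = 1
Łukasiewicz evaluation:
  (B & A) = min(0.7, 0.3) = 0.3
  (B | B) = max(0.7, 0.7) = 0.7
  ~(B | B): Łukasiewicz ¬ gives 1 − 0.7 = 0.3
  (~(B | B) & B) = min(0.3, 0.7) = 0.3
  ~C: Łukasiewicz ¬ gives 1 − 0.6 = 0.4
  ((~(B | B) & B) -> ~C): min(1, 1 − 0.3 + 0.4) = 1
  ((B & A) | ((~(B | B) & B) -> ~C)) = max(0.3, 1) = 1
  Łukasiewicz value = 1
Difference: 1 − 1 = 0.00

0.00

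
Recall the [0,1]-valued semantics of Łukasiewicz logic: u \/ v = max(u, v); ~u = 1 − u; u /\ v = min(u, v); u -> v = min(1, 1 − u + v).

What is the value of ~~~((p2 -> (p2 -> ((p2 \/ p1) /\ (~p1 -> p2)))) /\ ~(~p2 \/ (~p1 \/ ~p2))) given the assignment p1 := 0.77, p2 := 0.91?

0.23

(p2 \/ p1) = max(0.91, 0.77) = 0.91
~p1: Łukasiewicz ¬ gives 1 − 0.77 = 0.23
(~p1 -> p2): min(1, 1 − 0.23 + 0.91) = 1
((p2 \/ p1) /\ (~p1 -> p2)) = min(0.91, 1) = 0.91
(p2 -> ((p2 \/ p1) /\ (~p1 -> p2))): min(1, 1 − 0.91 + 0.91) = 1
(p2 -> (p2 -> ((p2 \/ p1) /\ (~p1 -> p2)))): min(1, 1 − 0.91 + 1) = 1
~p2: Łukasiewicz ¬ gives 1 − 0.91 = 0.09
~p1: Łukasiewicz ¬ gives 1 − 0.77 = 0.23
~p2: Łukasiewicz ¬ gives 1 − 0.91 = 0.09
(~p1 \/ ~p2) = max(0.23, 0.09) = 0.23
(~p2 \/ (~p1 \/ ~p2)) = max(0.09, 0.23) = 0.23
~(~p2 \/ (~p1 \/ ~p2)): Łukasiewicz ¬ gives 1 − 0.23 = 0.77
((p2 -> (p2 -> ((p2 \/ p1) /\ (~p1 -> p2)))) /\ ~(~p2 \/ (~p1 \/ ~p2))) = min(1, 0.77) = 0.77
~((p2 -> (p2 -> ((p2 \/ p1) /\ (~p1 -> p2)))) /\ ~(~p2 \/ (~p1 \/ ~p2))): Łukasiewicz ¬ gives 1 − 0.77 = 0.23
~~((p2 -> (p2 -> ((p2 \/ p1) /\ (~p1 -> p2)))) /\ ~(~p2 \/ (~p1 \/ ~p2))): Łukasiewicz ¬ gives 1 − 0.23 = 0.77
~~~((p2 -> (p2 -> ((p2 \/ p1) /\ (~p1 -> p2)))) /\ ~(~p2 \/ (~p1 \/ ~p2))): Łukasiewicz ¬ gives 1 − 0.77 = 0.23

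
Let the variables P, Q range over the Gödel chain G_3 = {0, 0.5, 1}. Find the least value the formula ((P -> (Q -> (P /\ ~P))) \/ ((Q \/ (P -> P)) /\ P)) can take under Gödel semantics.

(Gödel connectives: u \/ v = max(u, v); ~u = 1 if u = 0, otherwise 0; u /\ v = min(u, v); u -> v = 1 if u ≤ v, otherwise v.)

0.50

The minimum is attained at P = 0.5, Q = 0.5:
  ~P: Gödel ¬ of 0.5 = 0 (operand ≠ 0)
  (P /\ ~P) = min(0.5, 0) = 0
  (Q -> (P /\ ~P)): 0.5 > 0, so result = 0
  (P -> (Q -> (P /\ ~P))): 0.5 > 0, so result = 0
  (P -> P): 0.5 ≤ 0.5, so result = 1
  (Q \/ (P -> P)) = max(0.5, 1) = 1
  ((Q \/ (P -> P)) /\ P) = min(1, 0.5) = 0.5
  ((P -> (Q -> (P /\ ~P))) \/ ((Q \/ (P -> P)) /\ P)) = max(0, 0.5) = 0.5
Checking all 9 assignments confirms none give a value below 0.50.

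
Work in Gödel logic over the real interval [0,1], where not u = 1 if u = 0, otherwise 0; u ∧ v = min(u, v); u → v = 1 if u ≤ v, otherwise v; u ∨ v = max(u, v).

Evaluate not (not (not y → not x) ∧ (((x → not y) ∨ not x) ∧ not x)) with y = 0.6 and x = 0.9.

not y: Gödel ¬ of 0.6 = 0 (operand ≠ 0)
not x: Gödel ¬ of 0.9 = 0 (operand ≠ 0)
(not y → not x): 0 ≤ 0, so result = 1
not (not y → not x): Gödel ¬ of 1 = 0 (operand ≠ 0)
not y: Gödel ¬ of 0.6 = 0 (operand ≠ 0)
(x → not y): 0.9 > 0, so result = 0
not x: Gödel ¬ of 0.9 = 0 (operand ≠ 0)
((x → not y) ∨ not x) = max(0, 0) = 0
not x: Gödel ¬ of 0.9 = 0 (operand ≠ 0)
(((x → not y) ∨ not x) ∧ not x) = min(0, 0) = 0
(not (not y → not x) ∧ (((x → not y) ∨ not x) ∧ not x)) = min(0, 0) = 0
not (not (not y → not x) ∧ (((x → not y) ∨ not x) ∧ not x)): Gödel ¬ of 0 = 1 (operand is 0)

1.00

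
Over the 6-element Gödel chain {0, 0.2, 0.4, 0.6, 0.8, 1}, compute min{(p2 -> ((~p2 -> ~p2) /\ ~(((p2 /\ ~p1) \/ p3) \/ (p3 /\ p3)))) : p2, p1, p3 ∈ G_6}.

0.00

The minimum is attained at p2 = 0.2, p1 = 0, p3 = 0:
  ~p2: Gödel ¬ of 0.2 = 0 (operand ≠ 0)
  ~p2: Gödel ¬ of 0.2 = 0 (operand ≠ 0)
  (~p2 -> ~p2): 0 ≤ 0, so result = 1
  ~p1: Gödel ¬ of 0 = 1 (operand is 0)
  (p2 /\ ~p1) = min(0.2, 1) = 0.2
  ((p2 /\ ~p1) \/ p3) = max(0.2, 0) = 0.2
  (p3 /\ p3) = min(0, 0) = 0
  (((p2 /\ ~p1) \/ p3) \/ (p3 /\ p3)) = max(0.2, 0) = 0.2
  ~(((p2 /\ ~p1) \/ p3) \/ (p3 /\ p3)): Gödel ¬ of 0.2 = 0 (operand ≠ 0)
  ((~p2 -> ~p2) /\ ~(((p2 /\ ~p1) \/ p3) \/ (p3 /\ p3))) = min(1, 0) = 0
  (p2 -> ((~p2 -> ~p2) /\ ~(((p2 /\ ~p1) \/ p3) \/ (p3 /\ p3)))): 0.2 > 0, so result = 0
Checking all 216 assignments confirms none give a value below 0.00.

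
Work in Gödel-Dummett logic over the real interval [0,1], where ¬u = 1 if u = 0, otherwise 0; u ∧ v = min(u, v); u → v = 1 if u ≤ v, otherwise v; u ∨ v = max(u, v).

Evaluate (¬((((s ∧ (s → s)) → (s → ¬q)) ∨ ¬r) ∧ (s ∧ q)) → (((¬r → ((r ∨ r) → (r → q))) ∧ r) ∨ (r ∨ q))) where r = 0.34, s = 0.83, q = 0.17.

0.34

(s → s): 0.83 ≤ 0.83, so result = 1
(s ∧ (s → s)) = min(0.83, 1) = 0.83
¬q: Gödel ¬ of 0.17 = 0 (operand ≠ 0)
(s → ¬q): 0.83 > 0, so result = 0
((s ∧ (s → s)) → (s → ¬q)): 0.83 > 0, so result = 0
¬r: Gödel ¬ of 0.34 = 0 (operand ≠ 0)
(((s ∧ (s → s)) → (s → ¬q)) ∨ ¬r) = max(0, 0) = 0
(s ∧ q) = min(0.83, 0.17) = 0.17
((((s ∧ (s → s)) → (s → ¬q)) ∨ ¬r) ∧ (s ∧ q)) = min(0, 0.17) = 0
¬((((s ∧ (s → s)) → (s → ¬q)) ∨ ¬r) ∧ (s ∧ q)): Gödel ¬ of 0 = 1 (operand is 0)
¬r: Gödel ¬ of 0.34 = 0 (operand ≠ 0)
(r ∨ r) = max(0.34, 0.34) = 0.34
(r → q): 0.34 > 0.17, so result = 0.17
((r ∨ r) → (r → q)): 0.34 > 0.17, so result = 0.17
(¬r → ((r ∨ r) → (r → q))): 0 ≤ 0.17, so result = 1
((¬r → ((r ∨ r) → (r → q))) ∧ r) = min(1, 0.34) = 0.34
(r ∨ q) = max(0.34, 0.17) = 0.34
(((¬r → ((r ∨ r) → (r → q))) ∧ r) ∨ (r ∨ q)) = max(0.34, 0.34) = 0.34
(¬((((s ∧ (s → s)) → (s → ¬q)) ∨ ¬r) ∧ (s ∧ q)) → (((¬r → ((r ∨ r) → (r → q))) ∧ r) ∨ (r ∨ q))): 1 > 0.34, so result = 0.34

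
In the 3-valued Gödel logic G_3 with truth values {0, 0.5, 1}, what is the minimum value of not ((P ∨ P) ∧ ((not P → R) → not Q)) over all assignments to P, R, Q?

The minimum is attained at P = 0.5, R = 0, Q = 0:
  (P ∨ P) = max(0.5, 0.5) = 0.5
  not P: Gödel ¬ of 0.5 = 0 (operand ≠ 0)
  (not P → R): 0 ≤ 0, so result = 1
  not Q: Gödel ¬ of 0 = 1 (operand is 0)
  ((not P → R) → not Q): 1 ≤ 1, so result = 1
  ((P ∨ P) ∧ ((not P → R) → not Q)) = min(0.5, 1) = 0.5
  not ((P ∨ P) ∧ ((not P → R) → not Q)): Gödel ¬ of 0.5 = 0 (operand ≠ 0)
Checking all 27 assignments confirms none give a value below 0.00.

0.00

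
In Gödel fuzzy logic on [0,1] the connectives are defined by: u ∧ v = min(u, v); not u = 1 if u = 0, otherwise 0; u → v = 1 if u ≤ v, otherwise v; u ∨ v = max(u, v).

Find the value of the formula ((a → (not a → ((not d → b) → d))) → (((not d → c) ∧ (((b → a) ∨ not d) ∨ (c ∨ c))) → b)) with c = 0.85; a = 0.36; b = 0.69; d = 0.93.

0.69

not a: Gödel ¬ of 0.36 = 0 (operand ≠ 0)
not d: Gödel ¬ of 0.93 = 0 (operand ≠ 0)
(not d → b): 0 ≤ 0.69, so result = 1
((not d → b) → d): 1 > 0.93, so result = 0.93
(not a → ((not d → b) → d)): 0 ≤ 0.93, so result = 1
(a → (not a → ((not d → b) → d))): 0.36 ≤ 1, so result = 1
not d: Gödel ¬ of 0.93 = 0 (operand ≠ 0)
(not d → c): 0 ≤ 0.85, so result = 1
(b → a): 0.69 > 0.36, so result = 0.36
not d: Gödel ¬ of 0.93 = 0 (operand ≠ 0)
((b → a) ∨ not d) = max(0.36, 0) = 0.36
(c ∨ c) = max(0.85, 0.85) = 0.85
(((b → a) ∨ not d) ∨ (c ∨ c)) = max(0.36, 0.85) = 0.85
((not d → c) ∧ (((b → a) ∨ not d) ∨ (c ∨ c))) = min(1, 0.85) = 0.85
(((not d → c) ∧ (((b → a) ∨ not d) ∨ (c ∨ c))) → b): 0.85 > 0.69, so result = 0.69
((a → (not a → ((not d → b) → d))) → (((not d → c) ∧ (((b → a) ∨ not d) ∨ (c ∨ c))) → b)): 1 > 0.69, so result = 0.69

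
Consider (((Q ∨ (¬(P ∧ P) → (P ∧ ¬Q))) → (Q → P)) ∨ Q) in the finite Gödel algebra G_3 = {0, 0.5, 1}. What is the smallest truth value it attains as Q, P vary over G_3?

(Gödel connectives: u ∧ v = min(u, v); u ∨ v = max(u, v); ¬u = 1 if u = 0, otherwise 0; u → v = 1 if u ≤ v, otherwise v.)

0.50

The minimum is attained at Q = 0.5, P = 0:
  (P ∧ P) = min(0, 0) = 0
  ¬(P ∧ P): Gödel ¬ of 0 = 1 (operand is 0)
  ¬Q: Gödel ¬ of 0.5 = 0 (operand ≠ 0)
  (P ∧ ¬Q) = min(0, 0) = 0
  (¬(P ∧ P) → (P ∧ ¬Q)): 1 > 0, so result = 0
  (Q ∨ (¬(P ∧ P) → (P ∧ ¬Q))) = max(0.5, 0) = 0.5
  (Q → P): 0.5 > 0, so result = 0
  ((Q ∨ (¬(P ∧ P) → (P ∧ ¬Q))) → (Q → P)): 0.5 > 0, so result = 0
  (((Q ∨ (¬(P ∧ P) → (P ∧ ¬Q))) → (Q → P)) ∨ Q) = max(0, 0.5) = 0.5
Checking all 9 assignments confirms none give a value below 0.50.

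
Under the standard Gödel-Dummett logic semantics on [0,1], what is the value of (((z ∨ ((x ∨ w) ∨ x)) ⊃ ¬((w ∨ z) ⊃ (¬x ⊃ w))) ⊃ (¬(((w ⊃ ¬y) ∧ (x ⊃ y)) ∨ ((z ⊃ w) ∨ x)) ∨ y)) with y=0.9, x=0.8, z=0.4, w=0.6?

(x ∨ w) = max(0.8, 0.6) = 0.8
((x ∨ w) ∨ x) = max(0.8, 0.8) = 0.8
(z ∨ ((x ∨ w) ∨ x)) = max(0.4, 0.8) = 0.8
(w ∨ z) = max(0.6, 0.4) = 0.6
¬x: Gödel ¬ of 0.8 = 0 (operand ≠ 0)
(¬x ⊃ w): 0 ≤ 0.6, so result = 1
((w ∨ z) ⊃ (¬x ⊃ w)): 0.6 ≤ 1, so result = 1
¬((w ∨ z) ⊃ (¬x ⊃ w)): Gödel ¬ of 1 = 0 (operand ≠ 0)
((z ∨ ((x ∨ w) ∨ x)) ⊃ ¬((w ∨ z) ⊃ (¬x ⊃ w))): 0.8 > 0, so result = 0
¬y: Gödel ¬ of 0.9 = 0 (operand ≠ 0)
(w ⊃ ¬y): 0.6 > 0, so result = 0
(x ⊃ y): 0.8 ≤ 0.9, so result = 1
((w ⊃ ¬y) ∧ (x ⊃ y)) = min(0, 1) = 0
(z ⊃ w): 0.4 ≤ 0.6, so result = 1
((z ⊃ w) ∨ x) = max(1, 0.8) = 1
(((w ⊃ ¬y) ∧ (x ⊃ y)) ∨ ((z ⊃ w) ∨ x)) = max(0, 1) = 1
¬(((w ⊃ ¬y) ∧ (x ⊃ y)) ∨ ((z ⊃ w) ∨ x)): Gödel ¬ of 1 = 0 (operand ≠ 0)
(¬(((w ⊃ ¬y) ∧ (x ⊃ y)) ∨ ((z ⊃ w) ∨ x)) ∨ y) = max(0, 0.9) = 0.9
(((z ∨ ((x ∨ w) ∨ x)) ⊃ ¬((w ∨ z) ⊃ (¬x ⊃ w))) ⊃ (¬(((w ⊃ ¬y) ∧ (x ⊃ y)) ∨ ((z ⊃ w) ∨ x)) ∨ y)): 0 ≤ 0.9, so result = 1

1.00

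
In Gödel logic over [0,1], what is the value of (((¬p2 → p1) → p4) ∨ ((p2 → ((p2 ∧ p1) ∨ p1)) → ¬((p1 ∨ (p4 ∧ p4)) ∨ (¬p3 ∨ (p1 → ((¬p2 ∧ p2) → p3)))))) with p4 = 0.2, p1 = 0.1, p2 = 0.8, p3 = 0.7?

¬p2: Gödel ¬ of 0.8 = 0 (operand ≠ 0)
(¬p2 → p1): 0 ≤ 0.1, so result = 1
((¬p2 → p1) → p4): 1 > 0.2, so result = 0.2
(p2 ∧ p1) = min(0.8, 0.1) = 0.1
((p2 ∧ p1) ∨ p1) = max(0.1, 0.1) = 0.1
(p2 → ((p2 ∧ p1) ∨ p1)): 0.8 > 0.1, so result = 0.1
(p4 ∧ p4) = min(0.2, 0.2) = 0.2
(p1 ∨ (p4 ∧ p4)) = max(0.1, 0.2) = 0.2
¬p3: Gödel ¬ of 0.7 = 0 (operand ≠ 0)
¬p2: Gödel ¬ of 0.8 = 0 (operand ≠ 0)
(¬p2 ∧ p2) = min(0, 0.8) = 0
((¬p2 ∧ p2) → p3): 0 ≤ 0.7, so result = 1
(p1 → ((¬p2 ∧ p2) → p3)): 0.1 ≤ 1, so result = 1
(¬p3 ∨ (p1 → ((¬p2 ∧ p2) → p3))) = max(0, 1) = 1
((p1 ∨ (p4 ∧ p4)) ∨ (¬p3 ∨ (p1 → ((¬p2 ∧ p2) → p3)))) = max(0.2, 1) = 1
¬((p1 ∨ (p4 ∧ p4)) ∨ (¬p3 ∨ (p1 → ((¬p2 ∧ p2) → p3)))): Gödel ¬ of 1 = 0 (operand ≠ 0)
((p2 → ((p2 ∧ p1) ∨ p1)) → ¬((p1 ∨ (p4 ∧ p4)) ∨ (¬p3 ∨ (p1 → ((¬p2 ∧ p2) → p3))))): 0.1 > 0, so result = 0
(((¬p2 → p1) → p4) ∨ ((p2 → ((p2 ∧ p1) ∨ p1)) → ¬((p1 ∨ (p4 ∧ p4)) ∨ (¬p3 ∨ (p1 → ((¬p2 ∧ p2) → p3)))))) = max(0.2, 0) = 0.2

0.20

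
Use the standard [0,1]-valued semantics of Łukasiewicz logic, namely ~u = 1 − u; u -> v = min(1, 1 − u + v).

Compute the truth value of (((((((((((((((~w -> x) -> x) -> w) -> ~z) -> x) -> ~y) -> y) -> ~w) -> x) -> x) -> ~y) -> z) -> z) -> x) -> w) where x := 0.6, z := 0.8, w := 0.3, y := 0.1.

~w: Łukasiewicz ¬ gives 1 − 0.3 = 0.7
(~w -> x): min(1, 1 − 0.7 + 0.6) = 0.9
((~w -> x) -> x): min(1, 1 − 0.9 + 0.6) = 0.7
(((~w -> x) -> x) -> w): min(1, 1 − 0.7 + 0.3) = 0.6
~z: Łukasiewicz ¬ gives 1 − 0.8 = 0.2
((((~w -> x) -> x) -> w) -> ~z): min(1, 1 − 0.6 + 0.2) = 0.6
(((((~w -> x) -> x) -> w) -> ~z) -> x): min(1, 1 − 0.6 + 0.6) = 1
~y: Łukasiewicz ¬ gives 1 − 0.1 = 0.9
((((((~w -> x) -> x) -> w) -> ~z) -> x) -> ~y): min(1, 1 − 1 + 0.9) = 0.9
(((((((~w -> x) -> x) -> w) -> ~z) -> x) -> ~y) -> y): min(1, 1 − 0.9 + 0.1) = 0.2
~w: Łukasiewicz ¬ gives 1 − 0.3 = 0.7
((((((((~w -> x) -> x) -> w) -> ~z) -> x) -> ~y) -> y) -> ~w): min(1, 1 − 0.2 + 0.7) = 1
(((((((((~w -> x) -> x) -> w) -> ~z) -> x) -> ~y) -> y) -> ~w) -> x): min(1, 1 − 1 + 0.6) = 0.6
((((((((((~w -> x) -> x) -> w) -> ~z) -> x) -> ~y) -> y) -> ~w) -> x) -> x): min(1, 1 − 0.6 + 0.6) = 1
~y: Łukasiewicz ¬ gives 1 − 0.1 = 0.9
(((((((((((~w -> x) -> x) -> w) -> ~z) -> x) -> ~y) -> y) -> ~w) -> x) -> x) -> ~y): min(1, 1 − 1 + 0.9) = 0.9
((((((((((((~w -> x) -> x) -> w) -> ~z) -> x) -> ~y) -> y) -> ~w) -> x) -> x) -> ~y) -> z): min(1, 1 − 0.9 + 0.8) = 0.9
(((((((((((((~w -> x) -> x) -> w) -> ~z) -> x) -> ~y) -> y) -> ~w) -> x) -> x) -> ~y) -> z) -> z): min(1, 1 − 0.9 + 0.8) = 0.9
((((((((((((((~w -> x) -> x) -> w) -> ~z) -> x) -> ~y) -> y) -> ~w) -> x) -> x) -> ~y) -> z) -> z) -> x): min(1, 1 − 0.9 + 0.6) = 0.7
(((((((((((((((~w -> x) -> x) -> w) -> ~z) -> x) -> ~y) -> y) -> ~w) -> x) -> x) -> ~y) -> z) -> z) -> x) -> w): min(1, 1 − 0.7 + 0.3) = 0.6

0.60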